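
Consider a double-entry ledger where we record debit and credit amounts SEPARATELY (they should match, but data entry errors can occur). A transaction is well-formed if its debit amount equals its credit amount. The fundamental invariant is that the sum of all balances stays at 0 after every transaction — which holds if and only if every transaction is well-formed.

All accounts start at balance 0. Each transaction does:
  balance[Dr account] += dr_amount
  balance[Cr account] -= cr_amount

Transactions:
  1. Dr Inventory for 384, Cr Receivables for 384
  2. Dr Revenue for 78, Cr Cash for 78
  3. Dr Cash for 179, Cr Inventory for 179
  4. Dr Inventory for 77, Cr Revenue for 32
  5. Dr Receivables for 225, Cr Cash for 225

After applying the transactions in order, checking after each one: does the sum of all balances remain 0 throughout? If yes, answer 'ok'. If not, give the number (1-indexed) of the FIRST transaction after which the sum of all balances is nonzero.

After txn 1: dr=384 cr=384 sum_balances=0
After txn 2: dr=78 cr=78 sum_balances=0
After txn 3: dr=179 cr=179 sum_balances=0
After txn 4: dr=77 cr=32 sum_balances=45
After txn 5: dr=225 cr=225 sum_balances=45

Answer: 4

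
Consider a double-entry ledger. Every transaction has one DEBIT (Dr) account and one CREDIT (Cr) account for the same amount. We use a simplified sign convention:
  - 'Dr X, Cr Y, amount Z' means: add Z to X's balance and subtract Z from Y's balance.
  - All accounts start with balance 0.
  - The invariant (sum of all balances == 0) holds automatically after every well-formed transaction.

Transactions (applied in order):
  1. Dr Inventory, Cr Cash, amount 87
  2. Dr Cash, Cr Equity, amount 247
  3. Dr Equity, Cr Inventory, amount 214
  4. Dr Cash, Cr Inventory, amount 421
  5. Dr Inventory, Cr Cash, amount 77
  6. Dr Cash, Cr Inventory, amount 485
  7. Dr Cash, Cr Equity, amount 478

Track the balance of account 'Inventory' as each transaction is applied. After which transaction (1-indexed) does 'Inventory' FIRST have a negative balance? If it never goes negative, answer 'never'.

Answer: 3

Derivation:
After txn 1: Inventory=87
After txn 2: Inventory=87
After txn 3: Inventory=-127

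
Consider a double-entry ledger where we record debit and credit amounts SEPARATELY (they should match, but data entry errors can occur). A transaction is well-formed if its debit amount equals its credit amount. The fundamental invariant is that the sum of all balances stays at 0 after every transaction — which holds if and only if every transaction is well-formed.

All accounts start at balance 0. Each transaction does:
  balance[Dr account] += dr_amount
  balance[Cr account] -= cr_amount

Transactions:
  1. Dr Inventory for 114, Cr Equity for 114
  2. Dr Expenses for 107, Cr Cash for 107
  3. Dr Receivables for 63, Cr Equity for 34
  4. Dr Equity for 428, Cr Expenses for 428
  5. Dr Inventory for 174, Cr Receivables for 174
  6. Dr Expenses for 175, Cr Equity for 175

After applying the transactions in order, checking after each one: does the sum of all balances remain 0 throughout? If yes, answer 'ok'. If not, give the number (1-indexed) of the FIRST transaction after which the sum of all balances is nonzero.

After txn 1: dr=114 cr=114 sum_balances=0
After txn 2: dr=107 cr=107 sum_balances=0
After txn 3: dr=63 cr=34 sum_balances=29
After txn 4: dr=428 cr=428 sum_balances=29
After txn 5: dr=174 cr=174 sum_balances=29
After txn 6: dr=175 cr=175 sum_balances=29

Answer: 3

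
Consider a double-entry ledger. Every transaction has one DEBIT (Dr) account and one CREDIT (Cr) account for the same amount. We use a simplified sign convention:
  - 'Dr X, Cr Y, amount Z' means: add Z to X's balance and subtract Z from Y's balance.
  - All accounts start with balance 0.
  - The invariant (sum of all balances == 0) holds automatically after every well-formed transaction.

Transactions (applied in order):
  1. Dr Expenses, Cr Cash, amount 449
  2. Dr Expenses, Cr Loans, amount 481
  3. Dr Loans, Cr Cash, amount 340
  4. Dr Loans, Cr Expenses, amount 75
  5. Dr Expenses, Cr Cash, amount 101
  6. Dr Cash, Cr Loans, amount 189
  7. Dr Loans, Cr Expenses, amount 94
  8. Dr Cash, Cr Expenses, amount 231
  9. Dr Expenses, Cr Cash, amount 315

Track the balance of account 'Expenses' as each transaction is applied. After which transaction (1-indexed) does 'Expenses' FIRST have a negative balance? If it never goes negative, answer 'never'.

Answer: never

Derivation:
After txn 1: Expenses=449
After txn 2: Expenses=930
After txn 3: Expenses=930
After txn 4: Expenses=855
After txn 5: Expenses=956
After txn 6: Expenses=956
After txn 7: Expenses=862
After txn 8: Expenses=631
After txn 9: Expenses=946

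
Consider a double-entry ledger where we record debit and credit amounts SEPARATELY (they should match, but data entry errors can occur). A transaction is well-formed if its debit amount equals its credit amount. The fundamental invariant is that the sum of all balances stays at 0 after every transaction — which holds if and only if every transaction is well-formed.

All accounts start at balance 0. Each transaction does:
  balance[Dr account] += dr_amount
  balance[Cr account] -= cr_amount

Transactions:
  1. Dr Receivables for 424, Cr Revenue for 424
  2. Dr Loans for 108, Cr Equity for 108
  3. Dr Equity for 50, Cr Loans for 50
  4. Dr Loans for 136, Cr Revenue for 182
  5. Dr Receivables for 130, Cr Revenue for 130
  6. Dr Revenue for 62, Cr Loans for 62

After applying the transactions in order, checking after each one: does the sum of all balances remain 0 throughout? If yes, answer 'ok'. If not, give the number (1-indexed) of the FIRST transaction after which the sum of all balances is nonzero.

After txn 1: dr=424 cr=424 sum_balances=0
After txn 2: dr=108 cr=108 sum_balances=0
After txn 3: dr=50 cr=50 sum_balances=0
After txn 4: dr=136 cr=182 sum_balances=-46
After txn 5: dr=130 cr=130 sum_balances=-46
After txn 6: dr=62 cr=62 sum_balances=-46

Answer: 4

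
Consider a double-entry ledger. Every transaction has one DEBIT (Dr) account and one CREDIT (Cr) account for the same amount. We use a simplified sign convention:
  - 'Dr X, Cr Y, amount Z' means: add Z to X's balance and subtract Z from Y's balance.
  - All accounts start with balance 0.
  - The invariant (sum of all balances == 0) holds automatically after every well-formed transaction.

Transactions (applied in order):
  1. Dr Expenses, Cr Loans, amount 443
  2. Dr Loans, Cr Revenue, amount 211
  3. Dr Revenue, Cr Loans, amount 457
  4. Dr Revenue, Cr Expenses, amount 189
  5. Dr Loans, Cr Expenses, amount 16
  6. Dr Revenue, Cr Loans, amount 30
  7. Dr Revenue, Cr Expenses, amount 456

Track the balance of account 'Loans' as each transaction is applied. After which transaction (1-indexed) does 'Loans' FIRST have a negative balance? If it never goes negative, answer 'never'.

Answer: 1

Derivation:
After txn 1: Loans=-443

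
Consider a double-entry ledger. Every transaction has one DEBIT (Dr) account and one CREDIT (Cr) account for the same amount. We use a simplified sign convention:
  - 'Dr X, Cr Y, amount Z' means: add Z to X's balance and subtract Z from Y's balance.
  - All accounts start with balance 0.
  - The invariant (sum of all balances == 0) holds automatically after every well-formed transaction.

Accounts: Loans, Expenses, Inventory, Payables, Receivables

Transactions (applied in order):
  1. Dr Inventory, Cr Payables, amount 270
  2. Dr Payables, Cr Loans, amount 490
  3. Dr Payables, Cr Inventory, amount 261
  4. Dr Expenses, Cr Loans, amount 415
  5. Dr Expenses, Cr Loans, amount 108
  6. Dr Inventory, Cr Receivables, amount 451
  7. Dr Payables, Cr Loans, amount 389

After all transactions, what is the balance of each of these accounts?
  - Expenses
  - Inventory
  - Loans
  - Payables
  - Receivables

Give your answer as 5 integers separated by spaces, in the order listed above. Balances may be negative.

Answer: 523 460 -1402 870 -451

Derivation:
After txn 1 (Dr Inventory, Cr Payables, amount 270): Inventory=270 Payables=-270
After txn 2 (Dr Payables, Cr Loans, amount 490): Inventory=270 Loans=-490 Payables=220
After txn 3 (Dr Payables, Cr Inventory, amount 261): Inventory=9 Loans=-490 Payables=481
After txn 4 (Dr Expenses, Cr Loans, amount 415): Expenses=415 Inventory=9 Loans=-905 Payables=481
After txn 5 (Dr Expenses, Cr Loans, amount 108): Expenses=523 Inventory=9 Loans=-1013 Payables=481
After txn 6 (Dr Inventory, Cr Receivables, amount 451): Expenses=523 Inventory=460 Loans=-1013 Payables=481 Receivables=-451
After txn 7 (Dr Payables, Cr Loans, amount 389): Expenses=523 Inventory=460 Loans=-1402 Payables=870 Receivables=-451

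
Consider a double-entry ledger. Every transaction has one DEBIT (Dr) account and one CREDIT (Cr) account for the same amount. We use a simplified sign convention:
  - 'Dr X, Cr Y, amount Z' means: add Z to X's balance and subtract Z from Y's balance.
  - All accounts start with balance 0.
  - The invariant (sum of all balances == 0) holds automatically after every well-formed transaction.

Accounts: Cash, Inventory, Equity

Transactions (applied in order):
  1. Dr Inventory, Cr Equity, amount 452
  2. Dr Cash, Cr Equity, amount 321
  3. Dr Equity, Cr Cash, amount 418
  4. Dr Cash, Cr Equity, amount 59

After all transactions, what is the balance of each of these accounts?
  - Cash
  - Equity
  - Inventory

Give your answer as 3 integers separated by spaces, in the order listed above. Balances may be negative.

After txn 1 (Dr Inventory, Cr Equity, amount 452): Equity=-452 Inventory=452
After txn 2 (Dr Cash, Cr Equity, amount 321): Cash=321 Equity=-773 Inventory=452
After txn 3 (Dr Equity, Cr Cash, amount 418): Cash=-97 Equity=-355 Inventory=452
After txn 4 (Dr Cash, Cr Equity, amount 59): Cash=-38 Equity=-414 Inventory=452

Answer: -38 -414 452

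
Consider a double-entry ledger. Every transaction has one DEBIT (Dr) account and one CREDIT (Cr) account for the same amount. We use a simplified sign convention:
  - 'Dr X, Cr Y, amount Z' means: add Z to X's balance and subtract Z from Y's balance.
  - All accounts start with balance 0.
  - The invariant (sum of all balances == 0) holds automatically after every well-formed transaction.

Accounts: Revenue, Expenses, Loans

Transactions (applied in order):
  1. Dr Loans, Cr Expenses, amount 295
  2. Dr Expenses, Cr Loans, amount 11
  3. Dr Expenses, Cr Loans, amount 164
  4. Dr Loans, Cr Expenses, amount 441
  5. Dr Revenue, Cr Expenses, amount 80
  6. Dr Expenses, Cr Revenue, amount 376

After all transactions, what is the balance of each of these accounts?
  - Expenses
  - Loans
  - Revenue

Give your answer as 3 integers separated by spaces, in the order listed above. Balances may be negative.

After txn 1 (Dr Loans, Cr Expenses, amount 295): Expenses=-295 Loans=295
After txn 2 (Dr Expenses, Cr Loans, amount 11): Expenses=-284 Loans=284
After txn 3 (Dr Expenses, Cr Loans, amount 164): Expenses=-120 Loans=120
After txn 4 (Dr Loans, Cr Expenses, amount 441): Expenses=-561 Loans=561
After txn 5 (Dr Revenue, Cr Expenses, amount 80): Expenses=-641 Loans=561 Revenue=80
After txn 6 (Dr Expenses, Cr Revenue, amount 376): Expenses=-265 Loans=561 Revenue=-296

Answer: -265 561 -296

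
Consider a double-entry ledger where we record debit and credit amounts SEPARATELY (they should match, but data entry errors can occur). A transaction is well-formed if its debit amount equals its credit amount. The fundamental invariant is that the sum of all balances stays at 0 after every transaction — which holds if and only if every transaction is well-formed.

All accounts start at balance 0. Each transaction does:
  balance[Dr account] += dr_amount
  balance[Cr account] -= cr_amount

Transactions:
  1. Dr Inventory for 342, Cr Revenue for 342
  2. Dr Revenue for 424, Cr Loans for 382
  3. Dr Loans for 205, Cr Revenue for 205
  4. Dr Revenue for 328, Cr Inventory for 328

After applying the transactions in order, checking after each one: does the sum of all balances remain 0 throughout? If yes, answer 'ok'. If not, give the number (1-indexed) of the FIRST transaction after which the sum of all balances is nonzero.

After txn 1: dr=342 cr=342 sum_balances=0
After txn 2: dr=424 cr=382 sum_balances=42
After txn 3: dr=205 cr=205 sum_balances=42
After txn 4: dr=328 cr=328 sum_balances=42

Answer: 2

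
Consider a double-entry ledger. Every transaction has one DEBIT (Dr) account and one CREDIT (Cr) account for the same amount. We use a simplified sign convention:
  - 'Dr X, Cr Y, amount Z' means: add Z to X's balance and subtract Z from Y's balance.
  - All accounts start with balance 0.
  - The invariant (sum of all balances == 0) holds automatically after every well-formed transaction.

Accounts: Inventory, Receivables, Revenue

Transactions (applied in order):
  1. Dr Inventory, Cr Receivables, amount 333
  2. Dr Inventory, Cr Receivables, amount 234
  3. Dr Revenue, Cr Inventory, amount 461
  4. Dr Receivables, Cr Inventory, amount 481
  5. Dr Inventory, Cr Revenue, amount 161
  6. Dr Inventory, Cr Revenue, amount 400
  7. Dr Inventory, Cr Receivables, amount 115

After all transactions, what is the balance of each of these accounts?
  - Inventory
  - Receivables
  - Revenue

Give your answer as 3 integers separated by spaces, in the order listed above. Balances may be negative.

Answer: 301 -201 -100

Derivation:
After txn 1 (Dr Inventory, Cr Receivables, amount 333): Inventory=333 Receivables=-333
After txn 2 (Dr Inventory, Cr Receivables, amount 234): Inventory=567 Receivables=-567
After txn 3 (Dr Revenue, Cr Inventory, amount 461): Inventory=106 Receivables=-567 Revenue=461
After txn 4 (Dr Receivables, Cr Inventory, amount 481): Inventory=-375 Receivables=-86 Revenue=461
After txn 5 (Dr Inventory, Cr Revenue, amount 161): Inventory=-214 Receivables=-86 Revenue=300
After txn 6 (Dr Inventory, Cr Revenue, amount 400): Inventory=186 Receivables=-86 Revenue=-100
After txn 7 (Dr Inventory, Cr Receivables, amount 115): Inventory=301 Receivables=-201 Revenue=-100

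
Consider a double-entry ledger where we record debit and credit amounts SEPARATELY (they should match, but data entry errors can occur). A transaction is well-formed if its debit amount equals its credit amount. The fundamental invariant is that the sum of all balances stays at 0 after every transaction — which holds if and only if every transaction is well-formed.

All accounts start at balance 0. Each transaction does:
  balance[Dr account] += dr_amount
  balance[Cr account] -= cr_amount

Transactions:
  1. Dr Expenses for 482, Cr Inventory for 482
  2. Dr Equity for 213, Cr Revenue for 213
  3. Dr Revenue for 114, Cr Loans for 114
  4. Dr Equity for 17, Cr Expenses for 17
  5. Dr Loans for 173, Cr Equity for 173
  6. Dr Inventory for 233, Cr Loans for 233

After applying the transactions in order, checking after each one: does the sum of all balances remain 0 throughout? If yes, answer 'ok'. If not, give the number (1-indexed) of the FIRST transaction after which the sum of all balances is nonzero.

After txn 1: dr=482 cr=482 sum_balances=0
After txn 2: dr=213 cr=213 sum_balances=0
After txn 3: dr=114 cr=114 sum_balances=0
After txn 4: dr=17 cr=17 sum_balances=0
After txn 5: dr=173 cr=173 sum_balances=0
After txn 6: dr=233 cr=233 sum_balances=0

Answer: ok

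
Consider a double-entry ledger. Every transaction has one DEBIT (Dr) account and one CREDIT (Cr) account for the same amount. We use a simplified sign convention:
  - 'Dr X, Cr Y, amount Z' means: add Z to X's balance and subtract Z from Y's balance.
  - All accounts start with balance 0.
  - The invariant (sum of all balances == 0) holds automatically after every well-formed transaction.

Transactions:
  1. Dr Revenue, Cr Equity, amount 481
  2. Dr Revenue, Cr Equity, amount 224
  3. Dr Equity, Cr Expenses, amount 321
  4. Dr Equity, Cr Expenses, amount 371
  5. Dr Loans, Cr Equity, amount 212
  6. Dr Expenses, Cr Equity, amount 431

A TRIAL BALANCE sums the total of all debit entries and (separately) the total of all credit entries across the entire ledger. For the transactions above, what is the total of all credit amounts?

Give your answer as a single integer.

Txn 1: credit+=481
Txn 2: credit+=224
Txn 3: credit+=321
Txn 4: credit+=371
Txn 5: credit+=212
Txn 6: credit+=431
Total credits = 2040

Answer: 2040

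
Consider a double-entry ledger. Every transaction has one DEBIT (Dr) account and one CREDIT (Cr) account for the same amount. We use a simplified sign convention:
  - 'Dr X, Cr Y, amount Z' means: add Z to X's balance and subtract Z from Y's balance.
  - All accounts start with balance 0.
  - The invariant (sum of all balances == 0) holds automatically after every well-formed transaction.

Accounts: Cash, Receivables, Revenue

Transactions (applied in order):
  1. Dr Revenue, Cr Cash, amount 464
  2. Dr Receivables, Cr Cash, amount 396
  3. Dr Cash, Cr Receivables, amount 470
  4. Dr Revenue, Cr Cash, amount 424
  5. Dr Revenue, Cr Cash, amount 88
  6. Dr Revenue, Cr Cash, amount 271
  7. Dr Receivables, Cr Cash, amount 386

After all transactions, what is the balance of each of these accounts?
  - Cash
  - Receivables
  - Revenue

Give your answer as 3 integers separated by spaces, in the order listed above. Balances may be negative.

Answer: -1559 312 1247

Derivation:
After txn 1 (Dr Revenue, Cr Cash, amount 464): Cash=-464 Revenue=464
After txn 2 (Dr Receivables, Cr Cash, amount 396): Cash=-860 Receivables=396 Revenue=464
After txn 3 (Dr Cash, Cr Receivables, amount 470): Cash=-390 Receivables=-74 Revenue=464
After txn 4 (Dr Revenue, Cr Cash, amount 424): Cash=-814 Receivables=-74 Revenue=888
After txn 5 (Dr Revenue, Cr Cash, amount 88): Cash=-902 Receivables=-74 Revenue=976
After txn 6 (Dr Revenue, Cr Cash, amount 271): Cash=-1173 Receivables=-74 Revenue=1247
After txn 7 (Dr Receivables, Cr Cash, amount 386): Cash=-1559 Receivables=312 Revenue=1247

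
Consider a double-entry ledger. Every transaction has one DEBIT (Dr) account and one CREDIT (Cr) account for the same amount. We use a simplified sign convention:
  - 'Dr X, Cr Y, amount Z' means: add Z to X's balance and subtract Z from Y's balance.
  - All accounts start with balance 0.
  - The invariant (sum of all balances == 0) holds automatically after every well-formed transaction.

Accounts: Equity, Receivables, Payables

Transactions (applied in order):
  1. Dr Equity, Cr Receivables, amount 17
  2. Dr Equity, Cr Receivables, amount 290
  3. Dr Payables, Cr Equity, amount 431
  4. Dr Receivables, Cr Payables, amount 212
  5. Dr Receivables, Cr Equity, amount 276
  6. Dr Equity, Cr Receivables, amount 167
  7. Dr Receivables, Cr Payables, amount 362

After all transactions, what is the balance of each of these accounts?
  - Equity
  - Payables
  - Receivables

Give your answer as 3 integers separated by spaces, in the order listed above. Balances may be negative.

After txn 1 (Dr Equity, Cr Receivables, amount 17): Equity=17 Receivables=-17
After txn 2 (Dr Equity, Cr Receivables, amount 290): Equity=307 Receivables=-307
After txn 3 (Dr Payables, Cr Equity, amount 431): Equity=-124 Payables=431 Receivables=-307
After txn 4 (Dr Receivables, Cr Payables, amount 212): Equity=-124 Payables=219 Receivables=-95
After txn 5 (Dr Receivables, Cr Equity, amount 276): Equity=-400 Payables=219 Receivables=181
After txn 6 (Dr Equity, Cr Receivables, amount 167): Equity=-233 Payables=219 Receivables=14
After txn 7 (Dr Receivables, Cr Payables, amount 362): Equity=-233 Payables=-143 Receivables=376

Answer: -233 -143 376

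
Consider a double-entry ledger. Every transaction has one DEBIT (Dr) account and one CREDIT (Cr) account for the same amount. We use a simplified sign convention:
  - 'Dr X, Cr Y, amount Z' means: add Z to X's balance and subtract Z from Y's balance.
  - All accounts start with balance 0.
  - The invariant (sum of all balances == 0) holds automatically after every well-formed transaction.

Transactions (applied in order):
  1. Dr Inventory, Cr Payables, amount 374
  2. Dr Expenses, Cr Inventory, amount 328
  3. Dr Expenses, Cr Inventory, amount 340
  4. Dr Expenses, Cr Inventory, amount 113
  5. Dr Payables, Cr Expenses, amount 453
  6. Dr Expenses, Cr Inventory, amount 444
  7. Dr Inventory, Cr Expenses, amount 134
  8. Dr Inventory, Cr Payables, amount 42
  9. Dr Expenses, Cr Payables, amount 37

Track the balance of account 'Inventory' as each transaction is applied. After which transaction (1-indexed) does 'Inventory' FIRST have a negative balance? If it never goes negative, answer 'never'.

Answer: 3

Derivation:
After txn 1: Inventory=374
After txn 2: Inventory=46
After txn 3: Inventory=-294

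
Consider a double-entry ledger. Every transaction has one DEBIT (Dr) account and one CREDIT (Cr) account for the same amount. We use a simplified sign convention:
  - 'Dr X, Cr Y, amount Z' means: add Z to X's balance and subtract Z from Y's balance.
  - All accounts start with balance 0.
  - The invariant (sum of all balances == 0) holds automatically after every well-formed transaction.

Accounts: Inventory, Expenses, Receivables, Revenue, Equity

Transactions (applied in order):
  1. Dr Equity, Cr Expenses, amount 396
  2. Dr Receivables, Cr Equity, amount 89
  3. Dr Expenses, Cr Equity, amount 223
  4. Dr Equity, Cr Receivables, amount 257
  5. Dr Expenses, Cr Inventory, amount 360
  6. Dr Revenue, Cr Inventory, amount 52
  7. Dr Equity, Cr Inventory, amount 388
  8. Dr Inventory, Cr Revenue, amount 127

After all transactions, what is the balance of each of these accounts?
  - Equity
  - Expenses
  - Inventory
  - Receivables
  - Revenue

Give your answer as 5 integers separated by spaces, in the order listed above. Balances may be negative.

Answer: 729 187 -673 -168 -75

Derivation:
After txn 1 (Dr Equity, Cr Expenses, amount 396): Equity=396 Expenses=-396
After txn 2 (Dr Receivables, Cr Equity, amount 89): Equity=307 Expenses=-396 Receivables=89
After txn 3 (Dr Expenses, Cr Equity, amount 223): Equity=84 Expenses=-173 Receivables=89
After txn 4 (Dr Equity, Cr Receivables, amount 257): Equity=341 Expenses=-173 Receivables=-168
After txn 5 (Dr Expenses, Cr Inventory, amount 360): Equity=341 Expenses=187 Inventory=-360 Receivables=-168
After txn 6 (Dr Revenue, Cr Inventory, amount 52): Equity=341 Expenses=187 Inventory=-412 Receivables=-168 Revenue=52
After txn 7 (Dr Equity, Cr Inventory, amount 388): Equity=729 Expenses=187 Inventory=-800 Receivables=-168 Revenue=52
After txn 8 (Dr Inventory, Cr Revenue, amount 127): Equity=729 Expenses=187 Inventory=-673 Receivables=-168 Revenue=-75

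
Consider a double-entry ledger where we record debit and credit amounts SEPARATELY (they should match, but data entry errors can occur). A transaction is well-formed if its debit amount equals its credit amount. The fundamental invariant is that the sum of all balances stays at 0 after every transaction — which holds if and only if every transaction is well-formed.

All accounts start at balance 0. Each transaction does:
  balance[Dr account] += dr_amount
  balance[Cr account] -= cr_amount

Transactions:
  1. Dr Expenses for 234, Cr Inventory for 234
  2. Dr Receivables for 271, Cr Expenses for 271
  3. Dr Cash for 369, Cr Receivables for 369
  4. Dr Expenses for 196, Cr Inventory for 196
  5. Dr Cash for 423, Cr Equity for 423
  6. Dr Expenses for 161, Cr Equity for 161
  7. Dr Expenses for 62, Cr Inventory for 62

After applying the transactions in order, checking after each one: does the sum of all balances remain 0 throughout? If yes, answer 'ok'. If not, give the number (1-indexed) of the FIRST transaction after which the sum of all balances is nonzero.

After txn 1: dr=234 cr=234 sum_balances=0
After txn 2: dr=271 cr=271 sum_balances=0
After txn 3: dr=369 cr=369 sum_balances=0
After txn 4: dr=196 cr=196 sum_balances=0
After txn 5: dr=423 cr=423 sum_balances=0
After txn 6: dr=161 cr=161 sum_balances=0
After txn 7: dr=62 cr=62 sum_balances=0

Answer: ok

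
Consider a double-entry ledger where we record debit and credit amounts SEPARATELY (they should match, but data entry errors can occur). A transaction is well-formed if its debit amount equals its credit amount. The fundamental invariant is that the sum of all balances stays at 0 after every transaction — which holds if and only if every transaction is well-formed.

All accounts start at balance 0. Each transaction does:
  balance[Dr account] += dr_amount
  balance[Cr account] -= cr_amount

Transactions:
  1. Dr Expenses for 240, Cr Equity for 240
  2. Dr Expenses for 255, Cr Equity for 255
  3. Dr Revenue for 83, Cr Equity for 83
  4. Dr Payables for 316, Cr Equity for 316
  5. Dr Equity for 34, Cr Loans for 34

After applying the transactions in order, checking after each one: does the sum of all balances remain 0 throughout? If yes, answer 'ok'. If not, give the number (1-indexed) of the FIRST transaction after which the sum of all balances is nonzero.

After txn 1: dr=240 cr=240 sum_balances=0
After txn 2: dr=255 cr=255 sum_balances=0
After txn 3: dr=83 cr=83 sum_balances=0
After txn 4: dr=316 cr=316 sum_balances=0
After txn 5: dr=34 cr=34 sum_balances=0

Answer: ok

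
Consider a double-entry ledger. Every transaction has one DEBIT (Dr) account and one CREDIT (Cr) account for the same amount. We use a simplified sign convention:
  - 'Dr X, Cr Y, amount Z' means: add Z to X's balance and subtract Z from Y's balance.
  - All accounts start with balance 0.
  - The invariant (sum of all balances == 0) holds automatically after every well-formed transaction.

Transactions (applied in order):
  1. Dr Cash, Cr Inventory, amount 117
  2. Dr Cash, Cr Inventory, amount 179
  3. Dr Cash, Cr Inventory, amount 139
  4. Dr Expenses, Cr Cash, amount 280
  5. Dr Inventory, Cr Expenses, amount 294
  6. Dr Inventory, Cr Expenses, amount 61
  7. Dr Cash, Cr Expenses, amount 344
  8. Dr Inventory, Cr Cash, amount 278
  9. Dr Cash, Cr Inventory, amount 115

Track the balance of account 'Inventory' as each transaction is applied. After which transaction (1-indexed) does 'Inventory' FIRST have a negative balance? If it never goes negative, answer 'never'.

After txn 1: Inventory=-117

Answer: 1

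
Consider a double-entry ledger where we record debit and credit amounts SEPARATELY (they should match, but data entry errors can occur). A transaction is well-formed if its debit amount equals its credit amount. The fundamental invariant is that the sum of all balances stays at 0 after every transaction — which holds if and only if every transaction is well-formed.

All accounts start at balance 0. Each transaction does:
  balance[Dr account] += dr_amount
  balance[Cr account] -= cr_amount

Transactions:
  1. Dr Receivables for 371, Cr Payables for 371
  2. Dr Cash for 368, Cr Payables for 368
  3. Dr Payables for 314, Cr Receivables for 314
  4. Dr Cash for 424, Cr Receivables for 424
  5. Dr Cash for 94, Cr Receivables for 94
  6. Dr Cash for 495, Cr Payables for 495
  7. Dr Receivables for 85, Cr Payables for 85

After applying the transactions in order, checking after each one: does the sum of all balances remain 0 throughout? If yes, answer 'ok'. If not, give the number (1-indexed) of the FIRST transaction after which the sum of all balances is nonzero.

Answer: ok

Derivation:
After txn 1: dr=371 cr=371 sum_balances=0
After txn 2: dr=368 cr=368 sum_balances=0
After txn 3: dr=314 cr=314 sum_balances=0
After txn 4: dr=424 cr=424 sum_balances=0
After txn 5: dr=94 cr=94 sum_balances=0
After txn 6: dr=495 cr=495 sum_balances=0
After txn 7: dr=85 cr=85 sum_balances=0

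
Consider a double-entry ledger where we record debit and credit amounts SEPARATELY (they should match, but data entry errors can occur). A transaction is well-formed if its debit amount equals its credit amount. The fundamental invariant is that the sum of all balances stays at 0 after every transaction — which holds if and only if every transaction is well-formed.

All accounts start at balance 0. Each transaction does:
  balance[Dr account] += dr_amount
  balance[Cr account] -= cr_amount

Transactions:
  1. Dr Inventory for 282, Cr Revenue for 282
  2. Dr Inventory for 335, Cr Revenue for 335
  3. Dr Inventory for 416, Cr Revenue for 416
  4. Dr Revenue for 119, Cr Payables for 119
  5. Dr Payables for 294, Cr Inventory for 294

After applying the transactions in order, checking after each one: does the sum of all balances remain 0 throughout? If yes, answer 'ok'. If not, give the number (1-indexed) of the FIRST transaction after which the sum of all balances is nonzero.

Answer: ok

Derivation:
After txn 1: dr=282 cr=282 sum_balances=0
After txn 2: dr=335 cr=335 sum_balances=0
After txn 3: dr=416 cr=416 sum_balances=0
After txn 4: dr=119 cr=119 sum_balances=0
After txn 5: dr=294 cr=294 sum_balances=0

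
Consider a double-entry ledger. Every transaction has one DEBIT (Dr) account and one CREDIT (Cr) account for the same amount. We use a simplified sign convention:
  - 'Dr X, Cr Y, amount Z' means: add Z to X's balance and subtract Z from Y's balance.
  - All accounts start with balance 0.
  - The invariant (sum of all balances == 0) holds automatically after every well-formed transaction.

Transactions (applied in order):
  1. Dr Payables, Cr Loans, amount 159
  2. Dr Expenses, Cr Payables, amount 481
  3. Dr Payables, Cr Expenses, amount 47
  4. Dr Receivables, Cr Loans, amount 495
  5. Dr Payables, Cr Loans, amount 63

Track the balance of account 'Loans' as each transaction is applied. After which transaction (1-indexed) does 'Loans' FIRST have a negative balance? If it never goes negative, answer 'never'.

Answer: 1

Derivation:
After txn 1: Loans=-159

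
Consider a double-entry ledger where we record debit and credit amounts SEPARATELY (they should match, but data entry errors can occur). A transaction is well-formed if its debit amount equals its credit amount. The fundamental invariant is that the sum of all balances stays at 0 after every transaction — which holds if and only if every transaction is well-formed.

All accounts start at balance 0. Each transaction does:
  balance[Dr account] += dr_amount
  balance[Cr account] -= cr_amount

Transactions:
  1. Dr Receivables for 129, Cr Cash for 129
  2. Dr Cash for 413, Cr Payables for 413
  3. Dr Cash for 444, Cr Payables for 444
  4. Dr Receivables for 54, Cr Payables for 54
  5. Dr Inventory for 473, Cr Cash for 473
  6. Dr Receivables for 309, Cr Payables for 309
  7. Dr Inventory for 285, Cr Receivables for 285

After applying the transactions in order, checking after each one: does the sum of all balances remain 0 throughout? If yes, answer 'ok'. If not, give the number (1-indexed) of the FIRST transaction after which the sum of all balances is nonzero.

After txn 1: dr=129 cr=129 sum_balances=0
After txn 2: dr=413 cr=413 sum_balances=0
After txn 3: dr=444 cr=444 sum_balances=0
After txn 4: dr=54 cr=54 sum_balances=0
After txn 5: dr=473 cr=473 sum_balances=0
After txn 6: dr=309 cr=309 sum_balances=0
After txn 7: dr=285 cr=285 sum_balances=0

Answer: ok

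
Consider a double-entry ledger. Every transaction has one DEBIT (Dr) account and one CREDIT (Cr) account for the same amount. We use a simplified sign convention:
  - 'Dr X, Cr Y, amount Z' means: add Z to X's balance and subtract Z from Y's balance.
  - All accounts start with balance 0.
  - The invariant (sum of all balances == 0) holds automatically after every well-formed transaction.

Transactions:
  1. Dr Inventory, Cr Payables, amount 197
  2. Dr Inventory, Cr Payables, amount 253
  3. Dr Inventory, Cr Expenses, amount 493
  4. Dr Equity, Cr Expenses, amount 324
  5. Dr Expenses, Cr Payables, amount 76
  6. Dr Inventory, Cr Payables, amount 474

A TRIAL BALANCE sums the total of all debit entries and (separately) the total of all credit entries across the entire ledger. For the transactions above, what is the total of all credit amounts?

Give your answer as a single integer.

Answer: 1817

Derivation:
Txn 1: credit+=197
Txn 2: credit+=253
Txn 3: credit+=493
Txn 4: credit+=324
Txn 5: credit+=76
Txn 6: credit+=474
Total credits = 1817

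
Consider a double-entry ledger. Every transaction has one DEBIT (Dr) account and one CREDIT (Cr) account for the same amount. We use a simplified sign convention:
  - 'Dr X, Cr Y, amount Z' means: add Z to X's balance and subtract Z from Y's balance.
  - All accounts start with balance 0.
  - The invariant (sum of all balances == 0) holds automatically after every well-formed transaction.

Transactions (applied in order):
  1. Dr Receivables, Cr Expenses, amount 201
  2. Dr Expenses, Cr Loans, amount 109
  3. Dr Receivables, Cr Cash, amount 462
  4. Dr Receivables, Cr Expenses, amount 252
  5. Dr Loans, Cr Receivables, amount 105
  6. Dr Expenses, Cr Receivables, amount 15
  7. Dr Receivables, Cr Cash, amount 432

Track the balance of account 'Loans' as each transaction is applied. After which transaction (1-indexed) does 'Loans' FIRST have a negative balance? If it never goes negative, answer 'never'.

Answer: 2

Derivation:
After txn 1: Loans=0
After txn 2: Loans=-109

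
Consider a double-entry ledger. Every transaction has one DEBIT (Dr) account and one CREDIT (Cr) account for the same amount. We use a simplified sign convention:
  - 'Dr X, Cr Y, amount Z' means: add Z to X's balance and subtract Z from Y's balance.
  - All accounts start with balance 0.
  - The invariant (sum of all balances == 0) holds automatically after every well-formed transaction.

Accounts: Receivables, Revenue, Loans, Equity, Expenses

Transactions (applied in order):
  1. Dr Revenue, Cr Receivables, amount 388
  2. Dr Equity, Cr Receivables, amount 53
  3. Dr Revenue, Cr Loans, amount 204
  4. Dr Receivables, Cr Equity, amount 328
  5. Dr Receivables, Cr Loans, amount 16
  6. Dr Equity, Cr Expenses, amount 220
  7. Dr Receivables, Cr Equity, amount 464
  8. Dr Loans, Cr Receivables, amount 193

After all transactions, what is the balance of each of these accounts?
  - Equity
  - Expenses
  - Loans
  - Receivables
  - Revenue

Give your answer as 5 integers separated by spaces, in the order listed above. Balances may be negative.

After txn 1 (Dr Revenue, Cr Receivables, amount 388): Receivables=-388 Revenue=388
After txn 2 (Dr Equity, Cr Receivables, amount 53): Equity=53 Receivables=-441 Revenue=388
After txn 3 (Dr Revenue, Cr Loans, amount 204): Equity=53 Loans=-204 Receivables=-441 Revenue=592
After txn 4 (Dr Receivables, Cr Equity, amount 328): Equity=-275 Loans=-204 Receivables=-113 Revenue=592
After txn 5 (Dr Receivables, Cr Loans, amount 16): Equity=-275 Loans=-220 Receivables=-97 Revenue=592
After txn 6 (Dr Equity, Cr Expenses, amount 220): Equity=-55 Expenses=-220 Loans=-220 Receivables=-97 Revenue=592
After txn 7 (Dr Receivables, Cr Equity, amount 464): Equity=-519 Expenses=-220 Loans=-220 Receivables=367 Revenue=592
After txn 8 (Dr Loans, Cr Receivables, amount 193): Equity=-519 Expenses=-220 Loans=-27 Receivables=174 Revenue=592

Answer: -519 -220 -27 174 592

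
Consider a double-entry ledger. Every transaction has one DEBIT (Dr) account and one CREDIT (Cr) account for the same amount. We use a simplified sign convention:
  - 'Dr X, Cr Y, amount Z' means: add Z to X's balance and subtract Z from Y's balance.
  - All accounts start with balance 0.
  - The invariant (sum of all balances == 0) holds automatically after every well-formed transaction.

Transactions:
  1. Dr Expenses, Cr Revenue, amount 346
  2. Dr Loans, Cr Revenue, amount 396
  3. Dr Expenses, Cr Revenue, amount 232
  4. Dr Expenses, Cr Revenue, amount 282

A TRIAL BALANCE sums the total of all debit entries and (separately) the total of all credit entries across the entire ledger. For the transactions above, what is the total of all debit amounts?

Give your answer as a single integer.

Txn 1: debit+=346
Txn 2: debit+=396
Txn 3: debit+=232
Txn 4: debit+=282
Total debits = 1256

Answer: 1256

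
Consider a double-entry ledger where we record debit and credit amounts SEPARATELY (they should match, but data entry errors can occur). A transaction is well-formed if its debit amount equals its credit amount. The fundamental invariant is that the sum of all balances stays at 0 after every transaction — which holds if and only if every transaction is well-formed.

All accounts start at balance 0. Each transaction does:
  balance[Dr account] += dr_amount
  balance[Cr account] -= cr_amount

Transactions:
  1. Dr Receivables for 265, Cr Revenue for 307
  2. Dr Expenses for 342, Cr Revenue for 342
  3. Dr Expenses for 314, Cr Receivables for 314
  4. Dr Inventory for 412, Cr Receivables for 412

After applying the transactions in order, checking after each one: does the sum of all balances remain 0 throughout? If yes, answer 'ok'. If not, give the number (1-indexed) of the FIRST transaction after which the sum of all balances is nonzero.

Answer: 1

Derivation:
After txn 1: dr=265 cr=307 sum_balances=-42
After txn 2: dr=342 cr=342 sum_balances=-42
After txn 3: dr=314 cr=314 sum_balances=-42
After txn 4: dr=412 cr=412 sum_balances=-42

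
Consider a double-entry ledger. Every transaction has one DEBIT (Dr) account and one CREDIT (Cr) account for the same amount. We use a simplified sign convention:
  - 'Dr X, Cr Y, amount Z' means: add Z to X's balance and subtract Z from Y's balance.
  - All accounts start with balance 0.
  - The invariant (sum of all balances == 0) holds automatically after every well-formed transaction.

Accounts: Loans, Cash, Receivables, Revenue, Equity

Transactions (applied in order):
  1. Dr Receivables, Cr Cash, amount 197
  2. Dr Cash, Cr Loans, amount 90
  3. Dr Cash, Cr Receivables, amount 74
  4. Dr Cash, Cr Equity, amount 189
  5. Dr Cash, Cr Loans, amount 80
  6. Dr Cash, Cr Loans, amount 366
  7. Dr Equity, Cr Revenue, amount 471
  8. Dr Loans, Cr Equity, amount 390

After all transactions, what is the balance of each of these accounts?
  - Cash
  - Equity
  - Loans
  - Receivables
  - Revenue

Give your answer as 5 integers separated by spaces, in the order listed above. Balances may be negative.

Answer: 602 -108 -146 123 -471

Derivation:
After txn 1 (Dr Receivables, Cr Cash, amount 197): Cash=-197 Receivables=197
After txn 2 (Dr Cash, Cr Loans, amount 90): Cash=-107 Loans=-90 Receivables=197
After txn 3 (Dr Cash, Cr Receivables, amount 74): Cash=-33 Loans=-90 Receivables=123
After txn 4 (Dr Cash, Cr Equity, amount 189): Cash=156 Equity=-189 Loans=-90 Receivables=123
After txn 5 (Dr Cash, Cr Loans, amount 80): Cash=236 Equity=-189 Loans=-170 Receivables=123
After txn 6 (Dr Cash, Cr Loans, amount 366): Cash=602 Equity=-189 Loans=-536 Receivables=123
After txn 7 (Dr Equity, Cr Revenue, amount 471): Cash=602 Equity=282 Loans=-536 Receivables=123 Revenue=-471
After txn 8 (Dr Loans, Cr Equity, amount 390): Cash=602 Equity=-108 Loans=-146 Receivables=123 Revenue=-471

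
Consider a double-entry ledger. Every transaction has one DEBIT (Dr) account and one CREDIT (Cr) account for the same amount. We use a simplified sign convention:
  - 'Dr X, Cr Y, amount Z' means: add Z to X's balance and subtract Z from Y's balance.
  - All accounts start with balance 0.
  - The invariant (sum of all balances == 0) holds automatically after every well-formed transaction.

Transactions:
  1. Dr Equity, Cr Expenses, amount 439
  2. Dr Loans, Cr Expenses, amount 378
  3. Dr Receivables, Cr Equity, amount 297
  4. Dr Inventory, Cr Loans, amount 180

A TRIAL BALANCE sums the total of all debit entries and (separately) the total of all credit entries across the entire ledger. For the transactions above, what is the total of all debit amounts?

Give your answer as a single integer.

Txn 1: debit+=439
Txn 2: debit+=378
Txn 3: debit+=297
Txn 4: debit+=180
Total debits = 1294

Answer: 1294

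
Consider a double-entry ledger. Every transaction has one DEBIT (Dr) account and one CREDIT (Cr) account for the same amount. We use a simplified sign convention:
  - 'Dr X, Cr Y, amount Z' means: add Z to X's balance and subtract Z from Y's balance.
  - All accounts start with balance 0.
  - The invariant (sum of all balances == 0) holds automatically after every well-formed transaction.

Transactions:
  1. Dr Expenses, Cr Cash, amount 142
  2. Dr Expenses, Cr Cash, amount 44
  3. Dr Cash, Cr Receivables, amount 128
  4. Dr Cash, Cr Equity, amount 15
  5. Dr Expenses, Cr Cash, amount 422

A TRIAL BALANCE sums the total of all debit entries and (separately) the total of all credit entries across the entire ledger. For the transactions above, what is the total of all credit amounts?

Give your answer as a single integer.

Txn 1: credit+=142
Txn 2: credit+=44
Txn 3: credit+=128
Txn 4: credit+=15
Txn 5: credit+=422
Total credits = 751

Answer: 751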